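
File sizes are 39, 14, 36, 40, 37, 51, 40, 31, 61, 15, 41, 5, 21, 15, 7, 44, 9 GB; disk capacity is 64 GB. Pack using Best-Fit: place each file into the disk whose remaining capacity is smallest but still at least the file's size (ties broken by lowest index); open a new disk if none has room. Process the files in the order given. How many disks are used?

disk 1: place 39 GB, 25 GB left
disk 1: place 14 GB, 11 GB left
disk 2: place 36 GB, 28 GB left
disk 3: place 40 GB, 24 GB left
disk 4: place 37 GB, 27 GB left
disk 5: place 51 GB, 13 GB left
disk 6: place 40 GB, 24 GB left
disk 7: place 31 GB, 33 GB left
disk 8: place 61 GB, 3 GB left
disk 3: place 15 GB, 9 GB left
disk 9: place 41 GB, 23 GB left
disk 3: place 5 GB, 4 GB left
disk 9: place 21 GB, 2 GB left
disk 6: place 15 GB, 9 GB left
disk 6: place 7 GB, 2 GB left
disk 10: place 44 GB, 20 GB left
disk 1: place 9 GB, 2 GB left

10 disks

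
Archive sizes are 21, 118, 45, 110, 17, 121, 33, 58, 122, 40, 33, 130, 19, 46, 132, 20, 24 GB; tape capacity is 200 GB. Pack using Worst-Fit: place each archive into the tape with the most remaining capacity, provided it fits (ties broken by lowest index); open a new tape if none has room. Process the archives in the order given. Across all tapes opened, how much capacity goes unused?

tape 1: place 21 GB, 179 GB left
tape 1: place 118 GB, 61 GB left
tape 1: place 45 GB, 16 GB left
tape 2: place 110 GB, 90 GB left
tape 2: place 17 GB, 73 GB left
tape 3: place 121 GB, 79 GB left
tape 3: place 33 GB, 46 GB left
tape 2: place 58 GB, 15 GB left
tape 4: place 122 GB, 78 GB left
tape 4: place 40 GB, 38 GB left
tape 3: place 33 GB, 13 GB left
tape 5: place 130 GB, 70 GB left
tape 5: place 19 GB, 51 GB left
tape 5: place 46 GB, 5 GB left
tape 6: place 132 GB, 68 GB left
tape 6: place 20 GB, 48 GB left
tape 6: place 24 GB, 24 GB left
6 tapes × 200 GB = 1200 GB; used 1089 GB; unused 111 GB.

111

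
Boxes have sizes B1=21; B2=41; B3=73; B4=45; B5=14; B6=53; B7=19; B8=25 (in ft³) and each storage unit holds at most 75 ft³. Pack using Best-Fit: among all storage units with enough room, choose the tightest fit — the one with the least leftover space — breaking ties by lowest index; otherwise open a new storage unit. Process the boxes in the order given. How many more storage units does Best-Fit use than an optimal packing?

1

Best-Fit: [21,41] [73] [45,14] [53,19] [25] → 5 storage units.
Total size 291 ft³; any packing needs at least ⌈291/75⌉ = 4 storage units.
An optimal packing achieves that bound: [73] [53,21] [45,25] [41,19,14] → 4 storage units.
Excess: 5 − 4 = 1.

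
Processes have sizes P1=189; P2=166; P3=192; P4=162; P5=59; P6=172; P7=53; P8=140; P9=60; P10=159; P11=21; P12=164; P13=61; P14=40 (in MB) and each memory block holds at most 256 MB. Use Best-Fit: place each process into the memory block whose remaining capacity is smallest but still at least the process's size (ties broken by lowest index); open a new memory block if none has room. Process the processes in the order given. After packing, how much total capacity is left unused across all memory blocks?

410

Put P1 (189 MB) in memory block 1; 67 MB remain.
Put P2 (166 MB) in memory block 2; 90 MB remain.
Put P3 (192 MB) in memory block 3; 64 MB remain.
Put P4 (162 MB) in memory block 4; 94 MB remain.
Put P5 (59 MB) in memory block 3; 5 MB remain.
Put P6 (172 MB) in memory block 5; 84 MB remain.
Put P7 (53 MB) in memory block 1; 14 MB remain.
Put P8 (140 MB) in memory block 6; 116 MB remain.
Put P9 (60 MB) in memory block 5; 24 MB remain.
Put P10 (159 MB) in memory block 7; 97 MB remain.
Put P11 (21 MB) in memory block 5; 3 MB remain.
Put P12 (164 MB) in memory block 8; 92 MB remain.
Put P13 (61 MB) in memory block 2; 29 MB remain.
Put P14 (40 MB) in memory block 8; 52 MB remain.
8 memory blocks × 256 MB = 2048 MB; used 1638 MB; unused 410 MB.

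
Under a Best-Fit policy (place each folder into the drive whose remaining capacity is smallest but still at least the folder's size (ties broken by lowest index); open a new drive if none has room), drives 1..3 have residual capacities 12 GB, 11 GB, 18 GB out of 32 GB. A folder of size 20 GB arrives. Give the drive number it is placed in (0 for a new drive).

No drive has ≥ 20 GB free, so a new drive is opened.

0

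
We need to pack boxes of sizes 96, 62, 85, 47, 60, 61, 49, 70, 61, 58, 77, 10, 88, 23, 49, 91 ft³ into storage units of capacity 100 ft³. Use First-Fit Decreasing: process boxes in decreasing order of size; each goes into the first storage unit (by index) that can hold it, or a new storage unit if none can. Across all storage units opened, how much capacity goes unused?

313

Sorted descending: 96, 91, 88, 85, 77, 70, 62, 61, 61, 60, 58, 49, 49, 47, 23, 10.
96 ft³ → storage unit 1 (remaining 4 ft³)
91 ft³ → storage unit 2 (remaining 9 ft³)
88 ft³ → storage unit 3 (remaining 12 ft³)
85 ft³ → storage unit 4 (remaining 15 ft³)
77 ft³ → storage unit 5 (remaining 23 ft³)
70 ft³ → storage unit 6 (remaining 30 ft³)
62 ft³ → storage unit 7 (remaining 38 ft³)
61 ft³ → storage unit 8 (remaining 39 ft³)
61 ft³ → storage unit 9 (remaining 39 ft³)
60 ft³ → storage unit 10 (remaining 40 ft³)
58 ft³ → storage unit 11 (remaining 42 ft³)
49 ft³ → storage unit 12 (remaining 51 ft³)
49 ft³ → storage unit 12 (remaining 2 ft³)
47 ft³ → storage unit 13 (remaining 53 ft³)
23 ft³ → storage unit 5 (remaining 0 ft³)
10 ft³ → storage unit 3 (remaining 2 ft³)
13 storage units × 100 ft³ = 1300 ft³; used 987 ft³; unused 313 ft³.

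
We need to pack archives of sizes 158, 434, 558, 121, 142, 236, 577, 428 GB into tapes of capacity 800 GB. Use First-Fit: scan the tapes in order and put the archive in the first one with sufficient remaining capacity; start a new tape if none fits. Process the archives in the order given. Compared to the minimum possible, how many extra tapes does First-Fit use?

0

First-Fit: [158,434,121] [558,142] [236,428] [577] → 4 tapes.
Total size 2654 GB; any packing needs at least ⌈2654/800⌉ = 4 tapes.
So 4 is already optimal.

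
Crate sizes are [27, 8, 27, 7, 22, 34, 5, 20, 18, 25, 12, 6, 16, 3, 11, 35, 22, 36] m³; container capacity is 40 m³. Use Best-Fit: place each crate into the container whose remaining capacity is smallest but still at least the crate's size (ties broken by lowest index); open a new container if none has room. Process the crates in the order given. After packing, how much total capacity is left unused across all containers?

26

container 1: place 27 m³, 13 m³ left
container 1: place 8 m³, 5 m³ left
container 2: place 27 m³, 13 m³ left
container 2: place 7 m³, 6 m³ left
container 3: place 22 m³, 18 m³ left
container 4: place 34 m³, 6 m³ left
container 1: place 5 m³, 0 m³ left
container 5: place 20 m³, 20 m³ left
container 3: place 18 m³, 0 m³ left
container 6: place 25 m³, 15 m³ left
container 6: place 12 m³, 3 m³ left
container 2: place 6 m³, 0 m³ left
container 5: place 16 m³, 4 m³ left
container 6: place 3 m³, 0 m³ left
container 7: place 11 m³, 29 m³ left
container 8: place 35 m³, 5 m³ left
container 7: place 22 m³, 7 m³ left
container 9: place 36 m³, 4 m³ left
9 containers × 40 m³ = 360 m³; used 334 m³; unused 26 m³.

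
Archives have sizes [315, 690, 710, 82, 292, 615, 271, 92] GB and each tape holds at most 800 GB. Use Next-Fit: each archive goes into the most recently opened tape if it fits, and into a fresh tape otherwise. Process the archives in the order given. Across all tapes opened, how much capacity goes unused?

315 GB → tape 1 (remaining 485 GB)
690 GB → tape 2 (remaining 110 GB)
710 GB → tape 3 (remaining 90 GB)
82 GB → tape 3 (remaining 8 GB)
292 GB → tape 4 (remaining 508 GB)
615 GB → tape 5 (remaining 185 GB)
271 GB → tape 6 (remaining 529 GB)
92 GB → tape 6 (remaining 437 GB)
6 tapes × 800 GB = 4800 GB; used 3067 GB; unused 1733 GB.

1733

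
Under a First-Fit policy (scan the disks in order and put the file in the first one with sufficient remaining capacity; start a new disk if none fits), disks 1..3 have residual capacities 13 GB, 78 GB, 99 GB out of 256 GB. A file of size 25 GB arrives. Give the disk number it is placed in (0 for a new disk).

2

Disks with room: disk 2 (78 GB), disk 3 (99 GB).
The first with room is disk 2.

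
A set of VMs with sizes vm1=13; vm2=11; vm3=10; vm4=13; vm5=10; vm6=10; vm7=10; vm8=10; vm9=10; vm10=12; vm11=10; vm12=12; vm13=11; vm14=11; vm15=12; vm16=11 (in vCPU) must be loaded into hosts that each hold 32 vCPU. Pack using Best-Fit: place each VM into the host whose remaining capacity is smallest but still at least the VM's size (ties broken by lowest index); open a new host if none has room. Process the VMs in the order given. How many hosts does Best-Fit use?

vm1 (13 vCPU) → host 1 (remaining 19 vCPU)
vm2 (11 vCPU) → host 1 (remaining 8 vCPU)
vm3 (10 vCPU) → host 2 (remaining 22 vCPU)
vm4 (13 vCPU) → host 2 (remaining 9 vCPU)
vm5 (10 vCPU) → host 3 (remaining 22 vCPU)
vm6 (10 vCPU) → host 3 (remaining 12 vCPU)
vm7 (10 vCPU) → host 3 (remaining 2 vCPU)
vm8 (10 vCPU) → host 4 (remaining 22 vCPU)
vm9 (10 vCPU) → host 4 (remaining 12 vCPU)
vm10 (12 vCPU) → host 4 (remaining 0 vCPU)
vm11 (10 vCPU) → host 5 (remaining 22 vCPU)
vm12 (12 vCPU) → host 5 (remaining 10 vCPU)
vm13 (11 vCPU) → host 6 (remaining 21 vCPU)
vm14 (11 vCPU) → host 6 (remaining 10 vCPU)
vm15 (12 vCPU) → host 7 (remaining 20 vCPU)
vm16 (11 vCPU) → host 7 (remaining 9 vCPU)
Final hosts: [13,11] [10,13] [10,10,10] [10,10,12] [10,12] [11,11] [12,11].

7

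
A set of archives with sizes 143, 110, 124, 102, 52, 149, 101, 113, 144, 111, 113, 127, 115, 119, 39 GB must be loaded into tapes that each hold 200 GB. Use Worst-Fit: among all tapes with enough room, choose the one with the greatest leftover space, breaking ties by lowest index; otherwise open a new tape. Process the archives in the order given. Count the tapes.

tape 1: place 143 GB, 57 GB left
tape 2: place 110 GB, 90 GB left
tape 3: place 124 GB, 76 GB left
tape 4: place 102 GB, 98 GB left
tape 4: place 52 GB, 46 GB left
tape 5: place 149 GB, 51 GB left
tape 6: place 101 GB, 99 GB left
tape 7: place 113 GB, 87 GB left
tape 8: place 144 GB, 56 GB left
tape 9: place 111 GB, 89 GB left
tape 10: place 113 GB, 87 GB left
tape 11: place 127 GB, 73 GB left
tape 12: place 115 GB, 85 GB left
tape 13: place 119 GB, 81 GB left
tape 6: place 39 GB, 60 GB left
Final tapes: [143] [110] [124] [102,52] [149] [101,39] [113] [144] [111] [113] [127] [115] [119].

13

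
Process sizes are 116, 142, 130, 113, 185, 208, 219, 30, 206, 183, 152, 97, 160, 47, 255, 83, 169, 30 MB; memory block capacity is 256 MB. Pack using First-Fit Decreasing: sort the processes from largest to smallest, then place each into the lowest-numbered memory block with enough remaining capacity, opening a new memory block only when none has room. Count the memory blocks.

Sorted descending: 255, 219, 208, 206, 185, 183, 169, 160, 152, 142, 130, 116, 113, 97, 83, 47, 30, 30.
memory block 1: place 255 MB, 1 MB left
memory block 2: place 219 MB, 37 MB left
memory block 3: place 208 MB, 48 MB left
memory block 4: place 206 MB, 50 MB left
memory block 5: place 185 MB, 71 MB left
memory block 6: place 183 MB, 73 MB left
memory block 7: place 169 MB, 87 MB left
memory block 8: place 160 MB, 96 MB left
memory block 9: place 152 MB, 104 MB left
memory block 10: place 142 MB, 114 MB left
memory block 11: place 130 MB, 126 MB left
memory block 11: place 116 MB, 10 MB left
memory block 10: place 113 MB, 1 MB left
memory block 9: place 97 MB, 7 MB left
memory block 7: place 83 MB, 4 MB left
memory block 3: place 47 MB, 1 MB left
memory block 2: place 30 MB, 7 MB left
memory block 4: place 30 MB, 20 MB left
Final memory blocks: [255] [219,30] [208,47] [206,30] [185] [183] [169,83] [160] [152,97] [142,113] [130,116].

11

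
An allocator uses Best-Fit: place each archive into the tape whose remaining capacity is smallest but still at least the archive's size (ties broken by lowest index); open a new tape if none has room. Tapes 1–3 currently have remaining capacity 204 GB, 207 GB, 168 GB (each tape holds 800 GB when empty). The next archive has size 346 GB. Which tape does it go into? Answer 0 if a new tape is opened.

No tape has ≥ 346 GB free, so a new tape is opened.

0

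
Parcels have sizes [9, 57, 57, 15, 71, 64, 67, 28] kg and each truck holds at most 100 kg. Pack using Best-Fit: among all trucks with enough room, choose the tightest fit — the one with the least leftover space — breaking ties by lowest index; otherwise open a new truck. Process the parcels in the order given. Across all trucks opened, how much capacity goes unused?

Put 9 kg in truck 1; 91 kg remain.
Put 57 kg in truck 1; 34 kg remain.
Put 57 kg in truck 2; 43 kg remain.
Put 15 kg in truck 1; 19 kg remain.
Put 71 kg in truck 3; 29 kg remain.
Put 64 kg in truck 4; 36 kg remain.
Put 67 kg in truck 5; 33 kg remain.
Put 28 kg in truck 3; 1 kg remain.
5 trucks × 100 kg = 500 kg; used 368 kg; unused 132 kg.

132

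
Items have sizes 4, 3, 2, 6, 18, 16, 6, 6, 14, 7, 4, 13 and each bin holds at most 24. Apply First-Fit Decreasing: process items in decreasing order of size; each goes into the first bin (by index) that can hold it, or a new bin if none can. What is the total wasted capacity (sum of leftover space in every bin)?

Sorted descending: 18, 16, 14, 13, 7, 6, 6, 6, 4, 4, 3, 2.
bin 1: place 18, 6 left
bin 2: place 16, 8 left
bin 3: place 14, 10 left
bin 4: place 13, 11 left
bin 2: place 7, 1 left
bin 1: place 6, 0 left
bin 3: place 6, 4 left
bin 4: place 6, 5 left
bin 3: place 4, 0 left
bin 4: place 4, 1 left
bin 5: place 3, 21 left
bin 5: place 2, 19 left
5 bins × 24 = 120; used 99; unused 21.

21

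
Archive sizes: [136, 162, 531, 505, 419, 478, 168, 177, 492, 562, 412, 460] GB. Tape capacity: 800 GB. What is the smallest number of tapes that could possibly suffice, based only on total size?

Total size = 136 + 162 + 531 + 505 + 419 + 478 + 168 + 177 + 492 + 562 + 412 + 460 = 4502 GB.
⌈4502 / 800⌉ = 6.

6 tapes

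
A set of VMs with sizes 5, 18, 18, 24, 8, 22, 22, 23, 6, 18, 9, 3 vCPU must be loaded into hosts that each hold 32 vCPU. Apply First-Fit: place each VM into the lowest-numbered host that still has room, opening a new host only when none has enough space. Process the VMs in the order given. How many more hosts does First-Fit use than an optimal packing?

0

First-Fit: [5,18,8] [18,6,3] [24] [22,9] [22] [23] [18] → 7 hosts.
7 VMs exceed 16 vCPU (half the capacity), and no two of those can share a host, so at least 7 hosts are needed.
So 7 is already optimal.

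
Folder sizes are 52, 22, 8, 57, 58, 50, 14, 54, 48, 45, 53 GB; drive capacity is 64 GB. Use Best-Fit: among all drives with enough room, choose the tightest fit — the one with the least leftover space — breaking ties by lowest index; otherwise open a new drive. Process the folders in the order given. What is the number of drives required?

drive 1: place 52 GB, 12 GB left
drive 2: place 22 GB, 42 GB left
drive 1: place 8 GB, 4 GB left
drive 3: place 57 GB, 7 GB left
drive 4: place 58 GB, 6 GB left
drive 5: place 50 GB, 14 GB left
drive 5: place 14 GB, 0 GB left
drive 6: place 54 GB, 10 GB left
drive 7: place 48 GB, 16 GB left
drive 8: place 45 GB, 19 GB left
drive 9: place 53 GB, 11 GB left

9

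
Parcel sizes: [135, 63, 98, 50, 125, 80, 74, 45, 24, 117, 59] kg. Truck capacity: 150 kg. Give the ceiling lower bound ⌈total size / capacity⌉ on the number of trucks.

Total size = 135 + 63 + 98 + 50 + 125 + 80 + 74 + 45 + 24 + 117 + 59 = 870 kg.
⌈870 / 150⌉ = 6.

6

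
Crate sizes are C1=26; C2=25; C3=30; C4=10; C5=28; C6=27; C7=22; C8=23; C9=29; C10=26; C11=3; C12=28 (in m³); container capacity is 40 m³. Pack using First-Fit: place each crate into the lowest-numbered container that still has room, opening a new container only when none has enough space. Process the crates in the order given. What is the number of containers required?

C1 (26 m³) → container 1 (remaining 14 m³)
C2 (25 m³) → container 2 (remaining 15 m³)
C3 (30 m³) → container 3 (remaining 10 m³)
C4 (10 m³) → container 1 (remaining 4 m³)
C5 (28 m³) → container 4 (remaining 12 m³)
C6 (27 m³) → container 5 (remaining 13 m³)
C7 (22 m³) → container 6 (remaining 18 m³)
C8 (23 m³) → container 7 (remaining 17 m³)
C9 (29 m³) → container 8 (remaining 11 m³)
C10 (26 m³) → container 9 (remaining 14 m³)
C11 (3 m³) → container 1 (remaining 1 m³)
C12 (28 m³) → container 10 (remaining 12 m³)

10 containers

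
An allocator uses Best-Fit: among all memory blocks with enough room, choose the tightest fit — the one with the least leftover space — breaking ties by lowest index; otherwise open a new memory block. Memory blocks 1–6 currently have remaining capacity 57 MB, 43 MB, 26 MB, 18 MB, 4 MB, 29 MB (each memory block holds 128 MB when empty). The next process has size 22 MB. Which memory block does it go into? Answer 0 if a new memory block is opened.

3

Memory blocks with room: memory block 1 (57 MB), memory block 2 (43 MB), memory block 3 (26 MB), memory block 6 (29 MB).
Tightest fit is memory block 3 with 26 MB free.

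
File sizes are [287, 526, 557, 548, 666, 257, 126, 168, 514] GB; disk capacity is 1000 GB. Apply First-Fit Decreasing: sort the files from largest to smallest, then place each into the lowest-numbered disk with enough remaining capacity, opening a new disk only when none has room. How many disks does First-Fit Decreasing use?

5 disks

Sorted descending: 666, 557, 548, 526, 514, 287, 257, 168, 126.
666 GB → disk 1 (remaining 334 GB)
557 GB → disk 2 (remaining 443 GB)
548 GB → disk 3 (remaining 452 GB)
526 GB → disk 4 (remaining 474 GB)
514 GB → disk 5 (remaining 486 GB)
287 GB → disk 1 (remaining 47 GB)
257 GB → disk 2 (remaining 186 GB)
168 GB → disk 2 (remaining 18 GB)
126 GB → disk 3 (remaining 326 GB)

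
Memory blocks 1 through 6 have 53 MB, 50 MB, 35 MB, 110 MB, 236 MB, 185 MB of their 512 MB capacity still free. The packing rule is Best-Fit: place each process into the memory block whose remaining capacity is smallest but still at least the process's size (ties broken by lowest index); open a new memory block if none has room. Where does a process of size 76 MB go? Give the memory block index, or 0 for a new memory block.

4

Memory blocks with room: memory block 4 (110 MB), memory block 5 (236 MB), memory block 6 (185 MB).
Tightest fit is memory block 4 with 110 MB free.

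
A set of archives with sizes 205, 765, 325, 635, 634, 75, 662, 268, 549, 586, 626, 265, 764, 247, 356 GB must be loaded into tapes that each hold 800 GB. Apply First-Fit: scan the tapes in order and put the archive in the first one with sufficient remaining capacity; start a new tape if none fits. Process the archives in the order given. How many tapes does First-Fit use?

Put 205 GB in tape 1; 595 GB remain.
Put 765 GB in tape 2; 35 GB remain.
Put 325 GB in tape 1; 270 GB remain.
Put 635 GB in tape 3; 165 GB remain.
Put 634 GB in tape 4; 166 GB remain.
Put 75 GB in tape 1; 195 GB remain.
Put 662 GB in tape 5; 138 GB remain.
Put 268 GB in tape 6; 532 GB remain.
Put 549 GB in tape 7; 251 GB remain.
Put 586 GB in tape 8; 214 GB remain.
Put 626 GB in tape 9; 174 GB remain.
Put 265 GB in tape 6; 267 GB remain.
Put 764 GB in tape 10; 36 GB remain.
Put 247 GB in tape 6; 20 GB remain.
Put 356 GB in tape 11; 444 GB remain.
Final tapes: [205,325,75] [765] [635] [634] [662] [268,265,247] [549] [586] [626] [764] [356].

11 tapes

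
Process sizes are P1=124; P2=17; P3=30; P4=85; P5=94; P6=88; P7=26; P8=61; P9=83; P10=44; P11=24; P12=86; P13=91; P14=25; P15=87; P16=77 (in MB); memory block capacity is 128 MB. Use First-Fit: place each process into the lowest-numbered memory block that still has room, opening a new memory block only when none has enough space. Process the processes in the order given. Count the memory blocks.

P1 (124 MB) → memory block 1 (remaining 4 MB)
P2 (17 MB) → memory block 2 (remaining 111 MB)
P3 (30 MB) → memory block 2 (remaining 81 MB)
P4 (85 MB) → memory block 3 (remaining 43 MB)
P5 (94 MB) → memory block 4 (remaining 34 MB)
P6 (88 MB) → memory block 5 (remaining 40 MB)
P7 (26 MB) → memory block 2 (remaining 55 MB)
P8 (61 MB) → memory block 6 (remaining 67 MB)
P9 (83 MB) → memory block 7 (remaining 45 MB)
P10 (44 MB) → memory block 2 (remaining 11 MB)
P11 (24 MB) → memory block 3 (remaining 19 MB)
P12 (86 MB) → memory block 8 (remaining 42 MB)
P13 (91 MB) → memory block 9 (remaining 37 MB)
P14 (25 MB) → memory block 4 (remaining 9 MB)
P15 (87 MB) → memory block 10 (remaining 41 MB)
P16 (77 MB) → memory block 11 (remaining 51 MB)

11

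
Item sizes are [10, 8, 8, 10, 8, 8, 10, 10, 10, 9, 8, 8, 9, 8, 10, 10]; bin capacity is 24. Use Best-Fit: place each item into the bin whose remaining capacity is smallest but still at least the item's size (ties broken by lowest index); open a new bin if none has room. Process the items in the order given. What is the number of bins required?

8 bins

bin 1: place 10, 14 left
bin 1: place 8, 6 left
bin 2: place 8, 16 left
bin 2: place 10, 6 left
bin 3: place 8, 16 left
bin 3: place 8, 8 left
bin 4: place 10, 14 left
bin 4: place 10, 4 left
bin 5: place 10, 14 left
bin 5: place 9, 5 left
bin 3: place 8, 0 left
bin 6: place 8, 16 left
bin 6: place 9, 7 left
bin 7: place 8, 16 left
bin 7: place 10, 6 left
bin 8: place 10, 14 left
Final bins: [10,8] [8,10] [8,8,8] [10,10] [10,9] [8,9] [8,10] [10].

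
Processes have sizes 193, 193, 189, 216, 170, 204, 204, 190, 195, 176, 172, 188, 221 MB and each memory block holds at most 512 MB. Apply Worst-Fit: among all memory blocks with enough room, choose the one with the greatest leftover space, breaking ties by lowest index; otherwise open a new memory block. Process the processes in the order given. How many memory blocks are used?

7

memory block 1: place 193 MB, 319 MB left
memory block 1: place 193 MB, 126 MB left
memory block 2: place 189 MB, 323 MB left
memory block 2: place 216 MB, 107 MB left
memory block 3: place 170 MB, 342 MB left
memory block 3: place 204 MB, 138 MB left
memory block 4: place 204 MB, 308 MB left
memory block 4: place 190 MB, 118 MB left
memory block 5: place 195 MB, 317 MB left
memory block 5: place 176 MB, 141 MB left
memory block 6: place 172 MB, 340 MB left
memory block 6: place 188 MB, 152 MB left
memory block 7: place 221 MB, 291 MB left
Final memory blocks: [193,193] [189,216] [170,204] [204,190] [195,176] [172,188] [221].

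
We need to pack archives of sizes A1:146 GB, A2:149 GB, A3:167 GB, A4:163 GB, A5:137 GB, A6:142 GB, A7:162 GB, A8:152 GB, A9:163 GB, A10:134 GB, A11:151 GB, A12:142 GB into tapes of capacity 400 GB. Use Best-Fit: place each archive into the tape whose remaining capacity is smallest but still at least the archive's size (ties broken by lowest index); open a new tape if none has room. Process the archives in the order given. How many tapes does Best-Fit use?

6 tapes

A1 (146 GB) → tape 1 (remaining 254 GB)
A2 (149 GB) → tape 1 (remaining 105 GB)
A3 (167 GB) → tape 2 (remaining 233 GB)
A4 (163 GB) → tape 2 (remaining 70 GB)
A5 (137 GB) → tape 3 (remaining 263 GB)
A6 (142 GB) → tape 3 (remaining 121 GB)
A7 (162 GB) → tape 4 (remaining 238 GB)
A8 (152 GB) → tape 4 (remaining 86 GB)
A9 (163 GB) → tape 5 (remaining 237 GB)
A10 (134 GB) → tape 5 (remaining 103 GB)
A11 (151 GB) → tape 6 (remaining 249 GB)
A12 (142 GB) → tape 6 (remaining 107 GB)
Final tapes: [146,149] [167,163] [137,142] [162,152] [163,134] [151,142].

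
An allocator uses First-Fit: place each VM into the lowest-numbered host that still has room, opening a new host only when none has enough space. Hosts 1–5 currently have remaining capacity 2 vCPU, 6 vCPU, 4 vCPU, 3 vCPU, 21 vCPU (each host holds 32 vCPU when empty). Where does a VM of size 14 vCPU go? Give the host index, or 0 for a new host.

Hosts with room: host 5 (21 vCPU).
The first with room is host 5.

5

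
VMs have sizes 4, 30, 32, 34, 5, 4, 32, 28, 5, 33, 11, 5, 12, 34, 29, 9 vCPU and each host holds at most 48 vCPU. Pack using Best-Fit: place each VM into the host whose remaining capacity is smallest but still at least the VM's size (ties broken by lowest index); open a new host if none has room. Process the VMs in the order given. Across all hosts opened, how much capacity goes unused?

77

4 vCPU → host 1 (remaining 44 vCPU)
30 vCPU → host 1 (remaining 14 vCPU)
32 vCPU → host 2 (remaining 16 vCPU)
34 vCPU → host 3 (remaining 14 vCPU)
5 vCPU → host 1 (remaining 9 vCPU)
4 vCPU → host 1 (remaining 5 vCPU)
32 vCPU → host 4 (remaining 16 vCPU)
28 vCPU → host 5 (remaining 20 vCPU)
5 vCPU → host 1 (remaining 0 vCPU)
33 vCPU → host 6 (remaining 15 vCPU)
11 vCPU → host 3 (remaining 3 vCPU)
5 vCPU → host 6 (remaining 10 vCPU)
12 vCPU → host 2 (remaining 4 vCPU)
34 vCPU → host 7 (remaining 14 vCPU)
29 vCPU → host 8 (remaining 19 vCPU)
9 vCPU → host 6 (remaining 1 vCPU)
8 hosts × 48 vCPU = 384 vCPU; used 307 vCPU; unused 77 vCPU.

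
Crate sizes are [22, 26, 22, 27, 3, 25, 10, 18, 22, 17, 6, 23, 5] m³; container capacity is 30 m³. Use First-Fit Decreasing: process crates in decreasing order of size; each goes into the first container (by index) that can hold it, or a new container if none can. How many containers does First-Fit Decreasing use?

9

Sorted descending: 27, 26, 25, 23, 22, 22, 22, 18, 17, 10, 6, 5, 3.
container 1: place 27 m³, 3 m³ left
container 2: place 26 m³, 4 m³ left
container 3: place 25 m³, 5 m³ left
container 4: place 23 m³, 7 m³ left
container 5: place 22 m³, 8 m³ left
container 6: place 22 m³, 8 m³ left
container 7: place 22 m³, 8 m³ left
container 8: place 18 m³, 12 m³ left
container 9: place 17 m³, 13 m³ left
container 8: place 10 m³, 2 m³ left
container 4: place 6 m³, 1 m³ left
container 3: place 5 m³, 0 m³ left
container 1: place 3 m³, 0 m³ left
Final containers: [27,3] [26] [25,5] [23,6] [22] [22] [22] [18,10] [17].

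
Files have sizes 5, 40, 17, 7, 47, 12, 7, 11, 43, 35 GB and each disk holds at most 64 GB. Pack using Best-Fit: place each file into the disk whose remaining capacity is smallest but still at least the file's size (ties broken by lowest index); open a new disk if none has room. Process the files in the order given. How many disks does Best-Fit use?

disk 1: place 5 GB, 59 GB left
disk 1: place 40 GB, 19 GB left
disk 1: place 17 GB, 2 GB left
disk 2: place 7 GB, 57 GB left
disk 2: place 47 GB, 10 GB left
disk 3: place 12 GB, 52 GB left
disk 2: place 7 GB, 3 GB left
disk 3: place 11 GB, 41 GB left
disk 4: place 43 GB, 21 GB left
disk 3: place 35 GB, 6 GB left
Final disks: [5,40,17] [7,47,7] [12,11,35] [43].

4 disks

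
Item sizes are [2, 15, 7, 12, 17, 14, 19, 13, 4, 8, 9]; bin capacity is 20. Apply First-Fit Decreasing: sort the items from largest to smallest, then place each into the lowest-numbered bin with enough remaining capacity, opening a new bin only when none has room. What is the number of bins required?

Sorted descending: 19, 17, 15, 14, 13, 12, 9, 8, 7, 4, 2.
bin 1: place 19, 1 left
bin 2: place 17, 3 left
bin 3: place 15, 5 left
bin 4: place 14, 6 left
bin 5: place 13, 7 left
bin 6: place 12, 8 left
bin 7: place 9, 11 left
bin 6: place 8, 0 left
bin 5: place 7, 0 left
bin 3: place 4, 1 left
bin 2: place 2, 1 left
Final bins: [19] [17,2] [15,4] [14] [13,7] [12,8] [9].

7 bins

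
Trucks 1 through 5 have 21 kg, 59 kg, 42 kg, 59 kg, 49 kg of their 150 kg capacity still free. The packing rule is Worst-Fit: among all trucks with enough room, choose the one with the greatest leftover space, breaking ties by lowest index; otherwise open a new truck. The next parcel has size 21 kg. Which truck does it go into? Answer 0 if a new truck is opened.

2

Trucks with room: truck 1 (21 kg), truck 2 (59 kg), truck 3 (42 kg), truck 4 (59 kg), truck 5 (49 kg).
Most room is truck 2 with 59 kg free.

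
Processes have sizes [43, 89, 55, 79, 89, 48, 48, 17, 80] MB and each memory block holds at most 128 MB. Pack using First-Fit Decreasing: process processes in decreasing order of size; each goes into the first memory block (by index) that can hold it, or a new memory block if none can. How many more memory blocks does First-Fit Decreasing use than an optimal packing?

0

First-Fit Decreasing: [89,17] [89] [80,48] [79,48] [55,43] → 5 memory blocks.
Total size 548 MB; any packing needs at least ⌈548/128⌉ = 5 memory blocks.
So 5 is already optimal.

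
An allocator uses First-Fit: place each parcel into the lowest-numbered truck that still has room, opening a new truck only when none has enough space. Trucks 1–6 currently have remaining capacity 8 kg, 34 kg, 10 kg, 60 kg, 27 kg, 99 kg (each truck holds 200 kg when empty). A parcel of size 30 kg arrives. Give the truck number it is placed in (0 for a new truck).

2

Trucks with room: truck 2 (34 kg), truck 4 (60 kg), truck 6 (99 kg).
The first with room is truck 2.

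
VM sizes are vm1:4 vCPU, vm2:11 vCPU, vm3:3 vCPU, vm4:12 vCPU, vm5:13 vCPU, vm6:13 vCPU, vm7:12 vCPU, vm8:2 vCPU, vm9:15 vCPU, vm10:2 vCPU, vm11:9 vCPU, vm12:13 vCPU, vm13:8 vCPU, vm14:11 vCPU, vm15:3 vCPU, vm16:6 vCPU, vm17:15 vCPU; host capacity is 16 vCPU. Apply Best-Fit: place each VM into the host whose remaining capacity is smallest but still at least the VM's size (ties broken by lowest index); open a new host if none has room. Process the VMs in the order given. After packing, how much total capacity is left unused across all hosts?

vm1 (4 vCPU) → host 1 (remaining 12 vCPU)
vm2 (11 vCPU) → host 1 (remaining 1 vCPU)
vm3 (3 vCPU) → host 2 (remaining 13 vCPU)
vm4 (12 vCPU) → host 2 (remaining 1 vCPU)
vm5 (13 vCPU) → host 3 (remaining 3 vCPU)
vm6 (13 vCPU) → host 4 (remaining 3 vCPU)
vm7 (12 vCPU) → host 5 (remaining 4 vCPU)
vm8 (2 vCPU) → host 3 (remaining 1 vCPU)
vm9 (15 vCPU) → host 6 (remaining 1 vCPU)
vm10 (2 vCPU) → host 4 (remaining 1 vCPU)
vm11 (9 vCPU) → host 7 (remaining 7 vCPU)
vm12 (13 vCPU) → host 8 (remaining 3 vCPU)
vm13 (8 vCPU) → host 9 (remaining 8 vCPU)
vm14 (11 vCPU) → host 10 (remaining 5 vCPU)
vm15 (3 vCPU) → host 8 (remaining 0 vCPU)
vm16 (6 vCPU) → host 7 (remaining 1 vCPU)
vm17 (15 vCPU) → host 11 (remaining 1 vCPU)
11 hosts × 16 vCPU = 176 vCPU; used 152 vCPU; unused 24 vCPU.

24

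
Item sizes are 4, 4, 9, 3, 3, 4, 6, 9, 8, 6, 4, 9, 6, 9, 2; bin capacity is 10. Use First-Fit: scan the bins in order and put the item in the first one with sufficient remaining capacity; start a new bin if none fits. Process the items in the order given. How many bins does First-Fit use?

10 bins

bin 1: place 4, 6 left
bin 1: place 4, 2 left
bin 2: place 9, 1 left
bin 3: place 3, 7 left
bin 3: place 3, 4 left
bin 3: place 4, 0 left
bin 4: place 6, 4 left
bin 5: place 9, 1 left
bin 6: place 8, 2 left
bin 7: place 6, 4 left
bin 4: place 4, 0 left
bin 8: place 9, 1 left
bin 9: place 6, 4 left
bin 10: place 9, 1 left
bin 1: place 2, 0 left
Final bins: [4,4,2] [9] [3,3,4] [6,4] [9] [8] [6] [9] [6] [9].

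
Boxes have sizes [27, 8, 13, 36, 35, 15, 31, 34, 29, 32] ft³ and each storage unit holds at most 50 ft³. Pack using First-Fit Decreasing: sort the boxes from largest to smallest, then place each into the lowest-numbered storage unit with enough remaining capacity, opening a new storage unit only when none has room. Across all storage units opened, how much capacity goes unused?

Sorted descending: 36, 35, 34, 32, 31, 29, 27, 15, 13, 8.
storage unit 1: place 36 ft³, 14 ft³ left
storage unit 2: place 35 ft³, 15 ft³ left
storage unit 3: place 34 ft³, 16 ft³ left
storage unit 4: place 32 ft³, 18 ft³ left
storage unit 5: place 31 ft³, 19 ft³ left
storage unit 6: place 29 ft³, 21 ft³ left
storage unit 7: place 27 ft³, 23 ft³ left
storage unit 2: place 15 ft³, 0 ft³ left
storage unit 1: place 13 ft³, 1 ft³ left
storage unit 3: place 8 ft³, 8 ft³ left
7 storage units × 50 ft³ = 350 ft³; used 260 ft³; unused 90 ft³.

90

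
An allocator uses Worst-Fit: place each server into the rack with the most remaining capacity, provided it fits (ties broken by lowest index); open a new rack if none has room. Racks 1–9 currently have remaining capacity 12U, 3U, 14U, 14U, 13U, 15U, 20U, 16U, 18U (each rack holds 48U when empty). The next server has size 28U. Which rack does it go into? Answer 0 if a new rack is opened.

0

No rack has ≥ 28U free, so a new rack is opened.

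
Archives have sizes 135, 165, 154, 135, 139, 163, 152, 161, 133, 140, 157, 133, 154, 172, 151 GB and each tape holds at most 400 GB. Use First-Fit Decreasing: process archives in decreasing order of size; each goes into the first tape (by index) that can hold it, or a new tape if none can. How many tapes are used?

Sorted descending: 172, 165, 163, 161, 157, 154, 154, 152, 151, 140, 139, 135, 135, 133, 133.
172 GB → tape 1 (remaining 228 GB)
165 GB → tape 1 (remaining 63 GB)
163 GB → tape 2 (remaining 237 GB)
161 GB → tape 2 (remaining 76 GB)
157 GB → tape 3 (remaining 243 GB)
154 GB → tape 3 (remaining 89 GB)
154 GB → tape 4 (remaining 246 GB)
152 GB → tape 4 (remaining 94 GB)
151 GB → tape 5 (remaining 249 GB)
140 GB → tape 5 (remaining 109 GB)
139 GB → tape 6 (remaining 261 GB)
135 GB → tape 6 (remaining 126 GB)
135 GB → tape 7 (remaining 265 GB)
133 GB → tape 7 (remaining 132 GB)
133 GB → tape 8 (remaining 267 GB)

8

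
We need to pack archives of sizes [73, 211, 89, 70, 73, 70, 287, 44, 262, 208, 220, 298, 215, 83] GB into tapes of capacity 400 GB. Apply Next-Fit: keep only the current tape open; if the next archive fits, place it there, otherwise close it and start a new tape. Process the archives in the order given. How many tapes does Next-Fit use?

73 GB → tape 1 (remaining 327 GB)
211 GB → tape 1 (remaining 116 GB)
89 GB → tape 1 (remaining 27 GB)
70 GB → tape 2 (remaining 330 GB)
73 GB → tape 2 (remaining 257 GB)
70 GB → tape 2 (remaining 187 GB)
287 GB → tape 3 (remaining 113 GB)
44 GB → tape 3 (remaining 69 GB)
262 GB → tape 4 (remaining 138 GB)
208 GB → tape 5 (remaining 192 GB)
220 GB → tape 6 (remaining 180 GB)
298 GB → tape 7 (remaining 102 GB)
215 GB → tape 8 (remaining 185 GB)
83 GB → tape 8 (remaining 102 GB)
Final tapes: [73,211,89] [70,73,70] [287,44] [262] [208] [220] [298] [215,83].

8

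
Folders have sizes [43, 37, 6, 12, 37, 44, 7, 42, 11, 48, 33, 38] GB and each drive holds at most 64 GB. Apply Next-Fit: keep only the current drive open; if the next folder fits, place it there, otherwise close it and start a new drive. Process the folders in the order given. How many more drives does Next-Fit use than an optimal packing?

0

Next-Fit: [43] [37,6,12] [37] [44,7] [42,11] [48] [33] [38] → 8 drives.
8 folders exceed 32 GB (half the capacity), and no two of those can share a drive, so at least 8 drives are needed.
So 8 is already optimal.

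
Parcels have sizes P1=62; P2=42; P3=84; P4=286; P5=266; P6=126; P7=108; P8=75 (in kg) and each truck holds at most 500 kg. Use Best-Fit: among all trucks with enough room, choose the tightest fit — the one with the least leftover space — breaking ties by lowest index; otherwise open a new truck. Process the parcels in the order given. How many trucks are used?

P1 (62 kg) → truck 1 (remaining 438 kg)
P2 (42 kg) → truck 1 (remaining 396 kg)
P3 (84 kg) → truck 1 (remaining 312 kg)
P4 (286 kg) → truck 1 (remaining 26 kg)
P5 (266 kg) → truck 2 (remaining 234 kg)
P6 (126 kg) → truck 2 (remaining 108 kg)
P7 (108 kg) → truck 2 (remaining 0 kg)
P8 (75 kg) → truck 3 (remaining 425 kg)
Final trucks: [62,42,84,286] [266,126,108] [75].

3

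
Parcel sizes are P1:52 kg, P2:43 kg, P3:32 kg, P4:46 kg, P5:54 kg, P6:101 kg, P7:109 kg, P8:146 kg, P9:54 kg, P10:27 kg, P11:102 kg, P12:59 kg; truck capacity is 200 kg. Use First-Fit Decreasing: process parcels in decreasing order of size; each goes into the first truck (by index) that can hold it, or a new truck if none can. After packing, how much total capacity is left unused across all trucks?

Sorted descending: 146, 109, 102, 101, 59, 54, 54, 52, 46, 43, 32, 27.
146 kg → truck 1 (remaining 54 kg)
109 kg → truck 2 (remaining 91 kg)
102 kg → truck 3 (remaining 98 kg)
101 kg → truck 4 (remaining 99 kg)
59 kg → truck 2 (remaining 32 kg)
54 kg → truck 1 (remaining 0 kg)
54 kg → truck 3 (remaining 44 kg)
52 kg → truck 4 (remaining 47 kg)
46 kg → truck 4 (remaining 1 kg)
43 kg → truck 3 (remaining 1 kg)
32 kg → truck 2 (remaining 0 kg)
27 kg → truck 5 (remaining 173 kg)
5 trucks × 200 kg = 1000 kg; used 825 kg; unused 175 kg.

175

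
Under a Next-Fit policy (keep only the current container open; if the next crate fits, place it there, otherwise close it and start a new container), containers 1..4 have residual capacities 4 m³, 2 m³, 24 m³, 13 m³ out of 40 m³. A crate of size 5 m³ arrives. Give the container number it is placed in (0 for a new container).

Next-Fit only looks at container 4, which has 13 m³ free.
5 m³ fits there.

4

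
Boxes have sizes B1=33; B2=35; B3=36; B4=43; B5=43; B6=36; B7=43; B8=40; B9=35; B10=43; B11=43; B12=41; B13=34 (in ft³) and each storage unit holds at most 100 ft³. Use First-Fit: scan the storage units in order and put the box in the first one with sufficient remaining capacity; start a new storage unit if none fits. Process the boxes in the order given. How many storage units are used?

Put B1 (33 ft³) in storage unit 1; 67 ft³ remain.
Put B2 (35 ft³) in storage unit 1; 32 ft³ remain.
Put B3 (36 ft³) in storage unit 2; 64 ft³ remain.
Put B4 (43 ft³) in storage unit 2; 21 ft³ remain.
Put B5 (43 ft³) in storage unit 3; 57 ft³ remain.
Put B6 (36 ft³) in storage unit 3; 21 ft³ remain.
Put B7 (43 ft³) in storage unit 4; 57 ft³ remain.
Put B8 (40 ft³) in storage unit 4; 17 ft³ remain.
Put B9 (35 ft³) in storage unit 5; 65 ft³ remain.
Put B10 (43 ft³) in storage unit 5; 22 ft³ remain.
Put B11 (43 ft³) in storage unit 6; 57 ft³ remain.
Put B12 (41 ft³) in storage unit 6; 16 ft³ remain.
Put B13 (34 ft³) in storage unit 7; 66 ft³ remain.
Final storage units: [33,35] [36,43] [43,36] [43,40] [35,43] [43,41] [34].

7 storage units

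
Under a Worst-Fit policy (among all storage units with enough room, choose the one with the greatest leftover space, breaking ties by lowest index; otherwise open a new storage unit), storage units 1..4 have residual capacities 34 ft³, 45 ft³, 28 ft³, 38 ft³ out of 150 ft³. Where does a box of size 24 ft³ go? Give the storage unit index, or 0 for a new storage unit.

Storage units with room: storage unit 1 (34 ft³), storage unit 2 (45 ft³), storage unit 3 (28 ft³), storage unit 4 (38 ft³).
Most room is storage unit 2 with 45 ft³ free.

2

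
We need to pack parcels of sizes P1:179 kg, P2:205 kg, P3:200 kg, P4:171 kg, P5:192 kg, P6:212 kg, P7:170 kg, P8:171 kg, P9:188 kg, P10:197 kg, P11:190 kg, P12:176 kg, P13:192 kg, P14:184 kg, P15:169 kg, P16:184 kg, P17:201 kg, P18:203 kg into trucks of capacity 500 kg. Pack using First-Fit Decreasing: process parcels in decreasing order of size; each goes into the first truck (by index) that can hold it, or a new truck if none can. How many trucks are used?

9 trucks

Sorted descending: 212, 205, 203, 201, 200, 197, 192, 192, 190, 188, 184, 184, 179, 176, 171, 171, 170, 169.
truck 1: place 212 kg, 288 kg left
truck 1: place 205 kg, 83 kg left
truck 2: place 203 kg, 297 kg left
truck 2: place 201 kg, 96 kg left
truck 3: place 200 kg, 300 kg left
truck 3: place 197 kg, 103 kg left
truck 4: place 192 kg, 308 kg left
truck 4: place 192 kg, 116 kg left
truck 5: place 190 kg, 310 kg left
truck 5: place 188 kg, 122 kg left
truck 6: place 184 kg, 316 kg left
truck 6: place 184 kg, 132 kg left
truck 7: place 179 kg, 321 kg left
truck 7: place 176 kg, 145 kg left
truck 8: place 171 kg, 329 kg left
truck 8: place 171 kg, 158 kg left
truck 9: place 170 kg, 330 kg left
truck 9: place 169 kg, 161 kg left
Final trucks: [212,205] [203,201] [200,197] [192,192] [190,188] [184,184] [179,176] [171,171] [170,169].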